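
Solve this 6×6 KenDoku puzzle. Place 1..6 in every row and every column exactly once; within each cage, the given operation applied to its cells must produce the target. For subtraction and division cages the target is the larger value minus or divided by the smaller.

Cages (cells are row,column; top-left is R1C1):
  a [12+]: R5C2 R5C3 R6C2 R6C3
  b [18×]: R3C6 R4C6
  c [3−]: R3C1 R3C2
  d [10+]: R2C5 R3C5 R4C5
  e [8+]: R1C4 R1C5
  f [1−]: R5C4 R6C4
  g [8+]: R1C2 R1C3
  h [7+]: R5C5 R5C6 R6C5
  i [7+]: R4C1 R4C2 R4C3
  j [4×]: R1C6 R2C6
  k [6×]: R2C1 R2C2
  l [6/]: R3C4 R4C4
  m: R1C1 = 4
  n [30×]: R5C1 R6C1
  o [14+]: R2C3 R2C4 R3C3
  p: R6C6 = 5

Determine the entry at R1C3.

Cage m is given; hence R1C1 = 4.
4 is placed in row 1, leaving R1C6 = 1.
1 is placed in column 6, so R2C6 = 4.
P is a freebie, so R6C6 = 5.
Cage n needs two cells with product 30, leaving R5C1 = 5.
Row 6 already has 5; hence R6C1 = 6.
Row 4 needs a 5, and only R4C5 is open for it.
In row 4, 3 can only go at R4C6, so R4C6 = 3.
Column 6 already has 3, leaving R3C6 = 6.
Column 6 already has 3; hence R5C6 = 2.
6 is placed in row 3, leaving R3C4 = 1.
Cage l's pair has quotient 6; hence R4C4 = 6.
Cage o has sum 14, leaving R2C3 = 6.
Row 3 now contains 1, which forces R3C1 = 2.
Cage c needs two cells with difference 3, leaving R3C2 = 5.
5 is placed in row 3, which forces R3C3 = 3.
3 is placed in row 3, which forces R3C5 = 4.
Column 1 now contains 2; hence R4C1 = 1.
Column 1 now contains 1, which forces R2C1 = 3.
The two cells of cage k must have product 6; hence R2C2 = 2.
The 3 cells of cage o must have sum 14, which forces R2C4 = 5.
The 3 cells of cage d must have sum 10, which forces R2C5 = 1.
2 is placed in column 2, leaving R4C2 = 4.
Row 4 now contains 4, which forces R4C3 = 2.
Cage h needs sum 7, leaving R5C5 = 3.
The 3 cells of cage h must have sum 7, leaving R6C5 = 2.
The two cells of cage g must have sum 8, which forces R1C2 = 3.
Column 3 now contains 2, leaving R1C3 = 5.
5 is placed in column 4; hence R1C4 = 2.
Column 5 already has 3; hence R1C5 = 6.
3 is placed in row 5, which forces R5C2 = 6.
Cage a has sum 12, leaving R5C3 = 1.
3 is placed in row 5, which forces R5C4 = 4.
The 4 cells of cage a must have sum 12; hence R6C2 = 1.
The 4 cells of cage a must have sum 12; hence R6C3 = 4.
Cage f needs two cells with difference 1, which forces R6C4 = 3.
Filled in: 4 3 5 2 6 1 / 3 2 6 5 1 4 / 2 5 3 1 4 6 / 1 4 2 6 5 3 / 5 6 1 4 3 2 / 6 1 4 3 2 5.

5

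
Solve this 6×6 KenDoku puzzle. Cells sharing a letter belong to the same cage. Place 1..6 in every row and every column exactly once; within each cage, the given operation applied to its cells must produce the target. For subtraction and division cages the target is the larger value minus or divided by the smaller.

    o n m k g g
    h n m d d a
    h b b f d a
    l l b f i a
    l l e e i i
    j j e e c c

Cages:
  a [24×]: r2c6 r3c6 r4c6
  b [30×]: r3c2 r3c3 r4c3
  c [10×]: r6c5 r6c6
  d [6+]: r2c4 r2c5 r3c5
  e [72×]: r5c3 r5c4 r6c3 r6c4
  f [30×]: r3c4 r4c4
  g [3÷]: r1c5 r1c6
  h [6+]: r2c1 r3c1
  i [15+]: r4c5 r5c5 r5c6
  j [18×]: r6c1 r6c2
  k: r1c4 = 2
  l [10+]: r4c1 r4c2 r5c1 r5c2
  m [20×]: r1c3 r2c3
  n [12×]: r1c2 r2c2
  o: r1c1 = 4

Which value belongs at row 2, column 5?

Cage o is given, which forces r1c1 = 4.
4 is placed in row 1, so r1c3 = 5.
Cage k is a single given cell, so r1c4 = 2.
Column 3 now contains 5; hence r2c3 = 4.
Cage n needs two cells with product 12, so r1c2 = 6.
The two cells of cage n must have product 12; hence r2c2 = 2.
The 3 cells of cage b must have product 30; hence r3c2 = 5.
5 is placed in row 3, leaving r3c4 = 6.
6 is placed in column 4; hence r4c4 = 5.
Column 2 already has 6, so r6c2 = 3.
Cage h needs two cells with sum 6, which forces r2c1 = 5.
5 is placed in row 3; hence r3c1 = 1.
Cage d has sum 6; hence r3c5 = 2.
2 is placed in row 3, leaving r3c6 = 4.
3 is placed in row 6; hence r6c1 = 6.
Row 6 now contains 6, leaving r6c3 = 1.
1 is placed in row 6; hence r6c4 = 4.
2 is placed in column 5, leaving r6c5 = 5.
Row 6 already has 5, so r6c6 = 2.
2 is placed in row 3, which forces r3c3 = 3.
Cage b has product 30, so r4c3 = 2.
Cage e needs product 72, so r5c3 = 6.
Cage e has product 72, which forces r5c4 = 3.
Row 5 now contains 3, which forces r5c5 = 4.
6 is placed in row 5, leaving r5c6 = 5.
Column 4 now contains 3, which forces r2c4 = 1.
Cage d has sum 6, which forces r2c5 = 3.
1 is placed in row 2, leaving r2c6 = 6.
Row 4 already has 2; hence r4c1 = 3.
Cage l needs sum 10; hence r4c2 = 4.
4 is placed in column 5, which forces r4c5 = 6.
Column 6 now contains 6, which forces r4c6 = 1.
Row 5 now contains 3, which forces r5c1 = 2.
Row 5 now contains 4; hence r5c2 = 1.
Column 5 now contains 3; hence r1c5 = 1.
Column 6 now contains 1, which forces r1c6 = 3.
Filled in: 4 6 5 2 1 3 / 5 2 4 1 3 6 / 1 5 3 6 2 4 / 3 4 2 5 6 1 / 2 1 6 3 4 5 / 6 3 1 4 5 2.

3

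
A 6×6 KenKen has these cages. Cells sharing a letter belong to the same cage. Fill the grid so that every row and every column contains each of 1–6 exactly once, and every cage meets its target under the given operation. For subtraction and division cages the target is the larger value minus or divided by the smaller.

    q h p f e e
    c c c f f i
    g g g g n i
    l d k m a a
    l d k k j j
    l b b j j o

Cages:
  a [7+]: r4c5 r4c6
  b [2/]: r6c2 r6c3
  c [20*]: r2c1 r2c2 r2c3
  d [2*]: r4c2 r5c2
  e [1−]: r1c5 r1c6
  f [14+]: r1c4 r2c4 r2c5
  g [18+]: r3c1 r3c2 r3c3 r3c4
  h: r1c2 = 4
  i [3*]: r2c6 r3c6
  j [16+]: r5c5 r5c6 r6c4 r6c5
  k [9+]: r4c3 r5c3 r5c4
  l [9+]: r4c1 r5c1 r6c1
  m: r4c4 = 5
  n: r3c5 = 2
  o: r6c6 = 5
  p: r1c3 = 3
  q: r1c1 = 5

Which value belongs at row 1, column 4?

6

Cage q is given; hence r1c1 = 5.
Cage h is given, so r1c2 = 4.
Cage p is a single given cell; hence r1c3 = 3.
Row 1 now contains 3; hence r1c4 = 6.
Cage n is a single given cell, leaving r3c5 = 2.
M is a freebie, leaving r4c4 = 5.
Cage o is given, leaving r6c6 = 5.
Column 5 already has 2, which forces r1c5 = 1.
Cage e's pair has difference 1, so r1c6 = 2.
The only place for 2 in row 2 is r2c4.
Cage f needs sum 14; hence r2c5 = 6.
Row 2 needs a 3, and only r2c6 is open for it.
Column 6 now contains 3, leaving r3c6 = 1.
Cage a's pair has sum 7, leaving r4c5 = 3.
Column 6 now contains 3, which forces r4c6 = 4.
Column 5 already has 3, leaving r5c5 = 5.
Column 6 already has 4; hence r5c6 = 6.
Column 5 already has 3, which forces r6c5 = 4.
Cage j has sum 16, leaving r6c4 = 1.
Cage k has sum 9, which forces r4c3 = 2.
Cage k needs sum 9, so r5c3 = 4.
1 is placed in column 4; hence r5c4 = 3.
Cage b's pair has quotient 2, leaving r6c2 = 3.
Cage b needs two cells with quotient 2; hence r6c3 = 6.
Cage c has product 20; hence r2c1 = 4.
Cage g has sum 18, which forces r3c1 = 3.
Cage g has sum 18, leaving r3c2 = 6.
6 is placed in column 3, which forces r3c3 = 5.
Column 4 already has 3, leaving r3c4 = 4.
Cage l has sum 9, which forces r4c1 = 6.
Row 4 already has 2, which forces r4c2 = 1.
Cage l needs sum 9, so r5c1 = 1.
The two cells of cage d must have product 2, so r5c2 = 2.
Row 6 now contains 6, leaving r6c1 = 2.
Column 2 already has 1, leaving r2c2 = 5.
Column 3 already has 5, leaving r2c3 = 1.
Completed grid: 5 4 3 6 1 2 / 4 5 1 2 6 3 / 3 6 5 4 2 1 / 6 1 2 5 3 4 / 1 2 4 3 5 6 / 2 3 6 1 4 5.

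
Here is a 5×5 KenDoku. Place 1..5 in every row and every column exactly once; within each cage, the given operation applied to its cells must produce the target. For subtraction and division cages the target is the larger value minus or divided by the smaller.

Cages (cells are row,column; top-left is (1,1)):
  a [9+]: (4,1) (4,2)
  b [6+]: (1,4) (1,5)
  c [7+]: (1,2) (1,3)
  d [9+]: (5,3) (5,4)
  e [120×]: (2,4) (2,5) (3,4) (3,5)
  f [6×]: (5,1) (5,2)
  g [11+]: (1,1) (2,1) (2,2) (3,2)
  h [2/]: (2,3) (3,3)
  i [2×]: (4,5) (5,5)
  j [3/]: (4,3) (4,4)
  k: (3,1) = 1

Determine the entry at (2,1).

5

Cage k is a single given cell; hence (3,1) = 1.
The only place for 2 in row 4 is (4,5).
Column 5 already has 2; hence (5,5) = 1.
In row 1, 1 can only go at (1,4), so (1,4) = 1.
Cage b's pair has sum 6; hence (1,5) = 5.
The two cells of cage j must have quotient 3; hence (4,3) = 1.
Column 4 now contains 1; hence (4,4) = 3.
Row 1 needs a 2, and only (1,1) is open for it.
Column 1 already has 2, so (5,1) = 3.
Cage f needs two cells with product 6; hence (5,2) = 2.
The 4 cells of cage g must have sum 11; hence (2,2) = 1.
Row 2 needs a 3, and only (2,5) is open for it.
Column 5 already has 3, leaving (3,5) = 4.
Cage g has sum 11; hence (2,1) = 5.
Cage h's pair has quotient 2; hence (2,3) = 4.
Row 2 now contains 5, which forces (2,4) = 2.
Row 3 now contains 4; hence (3,2) = 3.
Row 3 now contains 4; hence (3,3) = 2.
Column 4 already has 2, so (3,4) = 5.
5 is placed in column 1, leaving (4,1) = 4.
Row 4 now contains 4, leaving (4,2) = 5.
4 is placed in column 3; hence (5,3) = 5.
Column 4 already has 5, which forces (5,4) = 4.
Column 2 already has 3, so (1,2) = 4.
4 is placed in column 3, so (1,3) = 3.
Completed grid: 2 4 3 1 5 / 5 1 4 2 3 / 1 3 2 5 4 / 4 5 1 3 2 / 3 2 5 4 1.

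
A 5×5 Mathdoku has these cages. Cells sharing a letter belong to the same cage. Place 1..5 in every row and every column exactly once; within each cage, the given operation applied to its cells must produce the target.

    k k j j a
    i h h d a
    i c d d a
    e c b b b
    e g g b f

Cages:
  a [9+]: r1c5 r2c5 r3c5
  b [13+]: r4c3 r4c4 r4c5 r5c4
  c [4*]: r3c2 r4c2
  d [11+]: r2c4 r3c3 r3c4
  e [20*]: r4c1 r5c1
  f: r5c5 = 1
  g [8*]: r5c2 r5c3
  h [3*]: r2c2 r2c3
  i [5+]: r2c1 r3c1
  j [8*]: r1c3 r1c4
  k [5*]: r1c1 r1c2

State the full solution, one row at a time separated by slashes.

1 5 2 4 3 / 2 3 1 5 4 / 3 4 5 1 2 / 4 1 3 2 5 / 5 2 4 3 1

Cage f is given, which forces r5c5 = 1.
The only place for 3 in row 1 is r1c5.
The only place for 5 in row 2 is r2c4.
In row 3, 3 can only go at r3c1, so r3c1 = 3.
Cage i needs two cells with sum 5; hence r2c1 = 2.
2 is placed in row 2, which forces r2c5 = 4.
4 is placed in column 5, leaving r3c5 = 2.
Column 5 already has 2; hence r4c5 = 5.
The 3 cells of cage d must have sum 11, which forces r3c3 = 5.
Cage d needs sum 11, which forces r3c4 = 1.
Row 4 already has 5, so r4c1 = 4.
Row 4 now contains 4, so r4c2 = 1.
The two cells of cage e must have product 20, so r5c1 = 5.
Column 1 now contains 5, which forces r1c1 = 1.
1 is placed in column 2, which forces r1c2 = 5.
1 is placed in column 2, so r2c2 = 3.
Cage h needs two cells with product 3, which forces r2c3 = 1.
Row 3 already has 1, which forces r3c2 = 4.
Cage b needs sum 13; hence r4c3 = 3.
The 4 cells of cage b must have sum 13, so r4c4 = 2.
Column 2 already has 4, which forces r5c2 = 2.
Row 5 now contains 2, leaving r5c3 = 4.
Cage b has sum 13, which forces r5c4 = 3.
Column 3 already has 4, which forces r1c3 = 2.
2 is placed in column 4; hence r1c4 = 4.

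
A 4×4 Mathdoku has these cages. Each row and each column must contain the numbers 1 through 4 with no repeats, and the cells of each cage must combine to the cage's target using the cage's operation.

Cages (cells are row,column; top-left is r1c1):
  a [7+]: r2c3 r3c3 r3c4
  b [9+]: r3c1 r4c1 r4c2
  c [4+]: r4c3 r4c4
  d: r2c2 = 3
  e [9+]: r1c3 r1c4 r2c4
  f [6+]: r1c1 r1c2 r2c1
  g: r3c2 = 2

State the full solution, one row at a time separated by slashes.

Cage d is a single given cell, which forces r2c2 = 3.
Cage g is given, so r3c2 = 2.
Column 2 now contains 2; hence r4c2 = 4.
Column 2 now contains 2, which forces r1c2 = 1.
Cage a has sum 7, so r2c3 = 2.
Row 2 now contains 2, leaving r2c4 = 4.
4 is placed in column 4; hence r3c4 = 1.
1 is placed in column 4, so r4c4 = 3.
Cage f has sum 6, leaving r1c1 = 4.
Cage e has sum 9; hence r1c3 = 3.
Column 4 already has 3, leaving r1c4 = 2.
Row 2 now contains 2, which forces r2c1 = 1.
Column 1 already has 4; hence r3c1 = 3.
1 is placed in row 3; hence r3c3 = 4.
Column 1 now contains 1, leaving r4c1 = 2.
3 is placed in row 4, leaving r4c3 = 1.

4 1 3 2 / 1 3 2 4 / 3 2 4 1 / 2 4 1 3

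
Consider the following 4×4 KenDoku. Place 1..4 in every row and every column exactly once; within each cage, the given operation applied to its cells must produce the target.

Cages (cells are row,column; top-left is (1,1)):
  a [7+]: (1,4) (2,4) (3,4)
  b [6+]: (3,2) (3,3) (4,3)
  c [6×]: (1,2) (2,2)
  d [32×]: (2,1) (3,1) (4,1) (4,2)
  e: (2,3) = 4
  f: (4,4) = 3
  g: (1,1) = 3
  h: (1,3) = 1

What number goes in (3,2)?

1

Cage g is a single given cell, so (1,1) = 3.
3 is placed in row 1; hence (1,2) = 2.
Cage h is a single given cell, so (1,3) = 1.
Row 1 already has 1; hence (1,4) = 4.
2 is placed in column 2, leaving (2,2) = 3.
Cage e is given, so (2,3) = 4.
Column 2 already has 3; hence (3,2) = 1.
Row 3 now contains 1, leaving (3,4) = 2.
The 4 cells of cage d must have product 32, so (4,2) = 4.
Cage f is given; hence (4,4) = 3.
2 is placed in column 4, which forces (2,4) = 1.
Row 3 already has 2, so (3,1) = 4.
Row 3 already has 2, so (3,3) = 3.
Row 4 already has 3; hence (4,3) = 2.
Row 2 now contains 1, leaving (2,1) = 2.
2 is placed in row 4, which forces (4,1) = 1.
Filled in: 3 2 1 4 / 2 3 4 1 / 4 1 3 2 / 1 4 2 3.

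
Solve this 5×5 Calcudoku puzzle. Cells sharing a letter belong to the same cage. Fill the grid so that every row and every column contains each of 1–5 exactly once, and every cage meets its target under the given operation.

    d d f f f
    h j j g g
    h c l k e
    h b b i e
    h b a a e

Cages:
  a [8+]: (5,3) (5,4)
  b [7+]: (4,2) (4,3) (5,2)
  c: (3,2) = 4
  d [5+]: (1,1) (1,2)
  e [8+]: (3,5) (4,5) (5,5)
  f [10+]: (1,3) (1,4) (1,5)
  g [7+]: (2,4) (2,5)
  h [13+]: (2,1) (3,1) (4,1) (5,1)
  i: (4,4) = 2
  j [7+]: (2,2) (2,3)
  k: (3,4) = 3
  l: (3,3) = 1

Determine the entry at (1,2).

3

Cage c is given, which forces (3,2) = 4.
Cage l is a single given cell, leaving (3,3) = 1.
Cage k is a single given cell, leaving (3,4) = 3.
Cage i is given; hence (4,4) = 2.
3 is placed in column 4, so (5,4) = 5.
5 is placed in column 4, which forces (2,4) = 4.
Cage g needs two cells with sum 7, leaving (2,5) = 3.
Row 3 now contains 3, which forces (3,1) = 5.
Row 3 now contains 5, leaving (3,5) = 2.
The 3 cells of cage b must have sum 7; hence (4,2) = 1.
Row 4 now contains 1; hence (4,5) = 5.
5 is placed in row 5; hence (5,3) = 3.
Column 5 already has 2, so (5,5) = 1.
Cage f needs sum 10, so (1,3) = 5.
4 is placed in column 4, so (1,4) = 1.
Column 5 already has 1; hence (1,5) = 4.
Row 2 already has 3; hence (2,1) = 1.
Column 3 already has 5, so (2,3) = 2.
Cage h needs sum 13, leaving (4,1) = 3.
3 is placed in column 3, which forces (4,3) = 4.
1 is placed in row 5, leaving (5,1) = 4.
3 is placed in row 5, leaving (5,2) = 2.
3 is placed in column 1; hence (1,1) = 2.
Column 2 already has 2; hence (1,2) = 3.
2 is placed in row 2; hence (2,2) = 5.
Completed grid: 2 3 5 1 4 / 1 5 2 4 3 / 5 4 1 3 2 / 3 1 4 2 5 / 4 2 3 5 1.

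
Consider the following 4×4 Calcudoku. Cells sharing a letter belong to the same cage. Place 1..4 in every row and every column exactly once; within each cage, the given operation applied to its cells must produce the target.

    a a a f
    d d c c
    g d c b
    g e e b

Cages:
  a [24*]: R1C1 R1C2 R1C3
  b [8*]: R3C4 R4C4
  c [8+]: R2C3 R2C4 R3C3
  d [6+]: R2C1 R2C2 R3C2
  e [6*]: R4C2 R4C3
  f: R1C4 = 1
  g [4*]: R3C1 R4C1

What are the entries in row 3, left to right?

Cage f is a single given cell, which forces R1C4 = 1.
The only place for 1 in row 4 is R4C1.
1 is placed in column 1, so R3C1 = 4.
Row 3 now contains 4, which forces R3C4 = 2.
Column 4 now contains 2; hence R4C4 = 4.
Column 4 already has 4, which forces R2C4 = 3.
Row 2 already has 3, leaving R2C1 = 2.
Cage d has sum 6; hence R2C2 = 1.
2 is placed in row 2, so R2C3 = 4.
The 3 cells of cage d must have sum 6, leaving R3C2 = 3.
Row 3 already has 3, leaving R3C3 = 1.
Column 2 already has 3, leaving R4C2 = 2.
Row 4 already has 2, leaving R4C3 = 3.
Column 1 now contains 2, so R1C1 = 3.
2 is placed in column 2, so R1C2 = 4.
Column 3 already has 3; hence R1C3 = 2.
Completed grid: 3 4 2 1 / 2 1 4 3 / 4 3 1 2 / 1 2 3 4.

4 3 1 2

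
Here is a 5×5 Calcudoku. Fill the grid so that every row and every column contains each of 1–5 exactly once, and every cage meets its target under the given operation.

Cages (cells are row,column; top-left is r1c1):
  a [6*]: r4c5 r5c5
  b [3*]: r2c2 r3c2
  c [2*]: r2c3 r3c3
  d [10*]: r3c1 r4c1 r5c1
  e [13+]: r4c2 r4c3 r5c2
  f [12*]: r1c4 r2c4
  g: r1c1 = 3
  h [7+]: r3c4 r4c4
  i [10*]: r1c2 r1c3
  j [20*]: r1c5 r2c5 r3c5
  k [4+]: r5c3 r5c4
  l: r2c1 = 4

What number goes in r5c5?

2

Cage g is given, which forces r1c1 = 3.
Row 1 already has 3, which forces r1c4 = 4.
Cage l is a single given cell, so r2c1 = 4.
Column 4 now contains 4; hence r2c4 = 3.
Column 4 already has 3, so r5c4 = 1.
3 is placed in row 2, which forces r2c2 = 1.
Row 2 now contains 1, which forces r2c3 = 2.
Row 2 now contains 1, so r2c5 = 5.
The two cells of cage b must have product 3; hence r3c2 = 3.
Column 3 now contains 2, so r3c3 = 1.
The 3 cells of cage j must have product 20, so r3c5 = 4.
Column 2 now contains 3, leaving r4c2 = 5.
5 is placed in row 4; hence r4c3 = 4.
5 is placed in row 4, which forces r4c4 = 2.
Row 4 now contains 2, leaving r4c5 = 3.
5 is placed in column 2; hence r5c2 = 4.
Row 5 already has 1; hence r5c3 = 3.
Column 5 already has 3, which forces r5c5 = 2.
5 is placed in column 2; hence r1c2 = 2.
Column 3 now contains 2; hence r1c3 = 5.
Column 5 already has 5, which forces r1c5 = 1.
Cage d needs product 10, which forces r3c1 = 2.
2 is placed in column 4; hence r3c4 = 5.
Row 4 now contains 2, leaving r4c1 = 1.
2 is placed in row 5, which forces r5c1 = 5.
Completed grid: 3 2 5 4 1 / 4 1 2 3 5 / 2 3 1 5 4 / 1 5 4 2 3 / 5 4 3 1 2.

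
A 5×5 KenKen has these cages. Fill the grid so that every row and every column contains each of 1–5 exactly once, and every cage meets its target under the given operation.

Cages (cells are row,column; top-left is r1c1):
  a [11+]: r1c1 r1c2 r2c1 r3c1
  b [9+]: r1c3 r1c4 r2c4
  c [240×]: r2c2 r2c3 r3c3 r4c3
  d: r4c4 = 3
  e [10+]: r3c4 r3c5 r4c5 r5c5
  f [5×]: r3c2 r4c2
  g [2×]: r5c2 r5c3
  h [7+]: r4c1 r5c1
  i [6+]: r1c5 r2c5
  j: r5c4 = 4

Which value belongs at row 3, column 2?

5

Cage c needs product 240, leaving r2c2 = 4.
Cage d is given, so r4c4 = 3.
Cage j is a single given cell; hence r5c4 = 4.
In column 2, 3 can only go at r1c2, so r1c2 = 3.
Row 1 already has 3, so r1c3 = 2.
The 3 cells of cage b must have sum 9, so r1c4 = 5.
Cage b has sum 9, so r2c4 = 2.
2 is placed in column 4, so r3c4 = 1.
Column 3 now contains 2, leaving r5c3 = 1.
Cage i needs two cells with sum 6, which forces r1c5 = 1.
Cage i's pair has sum 6, which forces r2c5 = 5.
1 is placed in row 3; hence r3c2 = 5.
Cage f needs two cells with product 5, so r4c2 = 1.
1 is placed in row 5; hence r5c2 = 2.
Row 5 now contains 2, so r5c5 = 3.
1 is placed in row 1, so r1c1 = 4.
Cage a needs sum 11, leaving r2c1 = 1.
5 is placed in row 2; hence r2c3 = 3.
Cage a has sum 11, so r3c1 = 3.
Cage c has product 240, so r3c3 = 4.
Row 3 now contains 4, so r3c5 = 2.
Cage h's pair has sum 7; hence r4c1 = 2.
The 4 cells of cage c must have product 240, leaving r4c3 = 5.
2 is placed in column 5, so r4c5 = 4.
Row 5 now contains 3; hence r5c1 = 5.
Completed grid: 4 3 2 5 1 / 1 4 3 2 5 / 3 5 4 1 2 / 2 1 5 3 4 / 5 2 1 4 3.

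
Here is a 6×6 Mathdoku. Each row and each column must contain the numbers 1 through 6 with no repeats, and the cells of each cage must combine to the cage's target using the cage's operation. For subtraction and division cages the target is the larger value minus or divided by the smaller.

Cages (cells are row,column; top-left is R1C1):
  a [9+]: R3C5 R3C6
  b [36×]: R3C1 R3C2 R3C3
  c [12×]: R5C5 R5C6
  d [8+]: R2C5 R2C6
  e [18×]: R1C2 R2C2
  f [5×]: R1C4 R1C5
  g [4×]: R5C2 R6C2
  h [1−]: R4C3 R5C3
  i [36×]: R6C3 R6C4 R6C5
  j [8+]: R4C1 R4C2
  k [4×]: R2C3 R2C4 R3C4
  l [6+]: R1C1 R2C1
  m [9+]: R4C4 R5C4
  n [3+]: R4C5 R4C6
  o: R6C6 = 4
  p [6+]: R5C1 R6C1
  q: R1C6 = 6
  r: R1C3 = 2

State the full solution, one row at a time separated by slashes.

Cage r is a single given cell, leaving R1C3 = 2.
Cage q is given; hence R1C6 = 6.
2 is placed in column 3; hence R2C3 = 1.
Row 2 already has 1, leaving R2C4 = 4.
O is a freebie, leaving R6C6 = 4.
6 is placed in row 1, which forces R1C2 = 3.
The two cells of cage e must have product 18; hence R2C2 = 6.
6 is placed in column 2; hence R3C2 = 2.
The 3 cells of cage k must have product 4, leaving R3C4 = 1.
Column 2 now contains 2; hence R4C2 = 5.
Cage g's pair has product 4, which forces R5C2 = 4.
Row 5 now contains 4, which forces R5C5 = 6.
4 is placed in row 6; hence R6C2 = 1.
Column 4 already has 1; hence R1C4 = 5.
The two cells of cage f must have product 5, which forces R1C5 = 1.
Column 5 already has 6, which forces R3C5 = 4.
The two cells of cage a must have sum 9, which forces R3C6 = 5.
The two cells of cage j must have sum 8; hence R4C1 = 3.
The two cells of cage m must have sum 9, leaving R4C4 = 6.
Column 5 now contains 1; hence R4C5 = 2.
Row 4 now contains 2, so R4C6 = 1.
Cage p's pair has sum 6, which forces R5C1 = 1.
6 is placed in row 5; hence R5C4 = 3.
Cage c's pair has product 12, so R5C6 = 2.
Cage p's pair has sum 6, leaving R6C1 = 5.
Column 4 already has 3, so R6C4 = 2.
Column 5 now contains 2, leaving R6C5 = 3.
Row 1 already has 1, which forces R1C1 = 4.
Column 1 already has 5, so R2C1 = 2.
Column 5 already has 3, which forces R2C5 = 5.
Column 6 now contains 5, leaving R2C6 = 3.
3 is placed in column 1, leaving R3C1 = 6.
Cage b needs product 36, leaving R3C3 = 3.
Row 4 now contains 6, so R4C3 = 4.
Row 5 already has 3, leaving R5C3 = 5.
Row 6 now contains 3; hence R6C3 = 6.

4 3 2 5 1 6 / 2 6 1 4 5 3 / 6 2 3 1 4 5 / 3 5 4 6 2 1 / 1 4 5 3 6 2 / 5 1 6 2 3 4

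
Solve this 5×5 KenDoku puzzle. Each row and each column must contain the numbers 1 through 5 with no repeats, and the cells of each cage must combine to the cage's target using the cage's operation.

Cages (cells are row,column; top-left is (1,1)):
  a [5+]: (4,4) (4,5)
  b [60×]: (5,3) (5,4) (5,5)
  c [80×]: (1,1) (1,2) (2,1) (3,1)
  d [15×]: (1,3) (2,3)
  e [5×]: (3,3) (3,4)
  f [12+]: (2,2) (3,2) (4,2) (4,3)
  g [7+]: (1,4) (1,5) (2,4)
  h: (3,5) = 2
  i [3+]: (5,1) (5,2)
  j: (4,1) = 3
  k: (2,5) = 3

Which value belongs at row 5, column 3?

K is a freebie; hence (2,5) = 3.
Cage h is a single given cell, which forces (3,5) = 2.
Cage j is given, leaving (4,1) = 3.
Cage d needs two cells with product 15, leaving (1,3) = 3.
Row 2 now contains 3; hence (2,3) = 5.
Column 3 now contains 5, so (3,3) = 1.
Row 3 now contains 1, so (3,4) = 5.
Column 3 now contains 5, leaving (5,3) = 4.
Row 5 now contains 4, which forces (5,4) = 3.
Row 5 now contains 4; hence (5,5) = 5.
Cage c needs product 80; hence (1,1) = 5.
5 is placed in row 3, so (3,1) = 4.
4 is placed in row 3, which forces (3,2) = 3.
Cage f needs sum 12, so (4,2) = 5.
Column 3 now contains 4; hence (4,3) = 2.
Cage f has sum 12, so (2,2) = 2.
Column 2 already has 2, leaving (5,2) = 1.
Column 2 already has 2, so (1,2) = 4.
Cage g has sum 7, so (1,4) = 2.
Row 1 now contains 4, so (1,5) = 1.
Row 2 already has 2; hence (2,1) = 1.
Row 2 already has 1; hence (2,4) = 4.
Column 4 already has 4; hence (4,4) = 1.
1 is placed in column 5, so (4,5) = 4.
Row 5 now contains 1; hence (5,1) = 2.
Filled in: 5 4 3 2 1 / 1 2 5 4 3 / 4 3 1 5 2 / 3 5 2 1 4 / 2 1 4 3 5.

4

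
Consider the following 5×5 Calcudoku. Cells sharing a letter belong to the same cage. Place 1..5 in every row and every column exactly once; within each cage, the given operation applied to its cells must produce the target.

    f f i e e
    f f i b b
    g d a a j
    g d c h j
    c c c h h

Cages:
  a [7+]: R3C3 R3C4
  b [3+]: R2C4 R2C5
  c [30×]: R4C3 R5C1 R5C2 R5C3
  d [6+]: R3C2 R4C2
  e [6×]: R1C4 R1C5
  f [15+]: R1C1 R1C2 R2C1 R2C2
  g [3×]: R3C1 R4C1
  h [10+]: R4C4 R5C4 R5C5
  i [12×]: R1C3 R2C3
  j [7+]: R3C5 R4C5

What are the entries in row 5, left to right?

{2, 3} are confined to R1C4 and R1C5 in row 1, which forces R1C3 = 4.
Cage i needs two cells with product 12, so R2C3 = 3.
Column 1 needs a 2, and only R5C1 is open for it.
The 4 cells of cage c must have product 30; hence R5C2 = 3.
Column 1 needs a 4, and only R2C1 is open for it.
Cage f needs sum 15; hence R1C1 = 5.
The 4 cells of cage f must have sum 15, leaving R1C2 = 1.
Row 2 now contains 4, leaving R2C2 = 5.
Row 3 needs a 1, and only R3C1 is open for it.
Column 1 already has 1, leaving R4C1 = 3.
The only place for 3 in row 3 is R3C5.
The two cells of cage e must have product 6, so R1C4 = 3.
Column 5 now contains 3; hence R1C5 = 2.
2 is placed in column 5, leaving R2C5 = 1.
The two cells of cage j must have sum 7, which forces R4C5 = 4.
Column 5 now contains 4, which forces R5C5 = 5.
Row 2 already has 1, so R2C4 = 2.
Cage d needs two cells with sum 6, which forces R3C2 = 4.
2 is placed in column 4, so R3C4 = 5.
4 is placed in row 4, so R4C2 = 2.
Cage c needs product 30, leaving R4C3 = 5.
The 3 cells of cage h must have sum 10, which forces R4C4 = 1.
Row 5 already has 5; hence R5C3 = 1.
Cage h has sum 10; hence R5C4 = 4.
Row 3 already has 5, leaving R3C3 = 2.
The full grid is 5 1 4 3 2 / 4 5 3 2 1 / 1 4 2 5 3 / 3 2 5 1 4 / 2 3 1 4 5.

2 3 1 4 5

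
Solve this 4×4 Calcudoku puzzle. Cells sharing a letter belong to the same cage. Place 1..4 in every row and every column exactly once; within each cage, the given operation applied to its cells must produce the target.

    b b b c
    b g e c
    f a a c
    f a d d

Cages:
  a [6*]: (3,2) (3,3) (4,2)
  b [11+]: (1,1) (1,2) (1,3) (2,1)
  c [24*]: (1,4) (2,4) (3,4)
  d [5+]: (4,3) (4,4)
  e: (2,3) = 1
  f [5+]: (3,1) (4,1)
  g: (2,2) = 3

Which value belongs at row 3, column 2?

1

Cage g is a single given cell, leaving (2,2) = 3.
E is a freebie, which forces (2,3) = 1.
The 3 cells of cage a must have product 6, leaving (3,3) = 3.
Cage c needs product 24; hence (1,4) = 3.
Column 4 already has 3, leaving (4,4) = 1.
The 4 cells of cage b must have sum 11, so (2,1) = 4.
4 is placed in row 2, which forces (2,4) = 2.
Cage a needs product 6, leaving (3,2) = 1.
Column 4 now contains 2, so (3,4) = 4.
4 is placed in column 1, leaving (4,1) = 3.
Row 4 now contains 1, leaving (4,2) = 2.
Cage d needs two cells with sum 5, which forces (4,3) = 4.
Cage b needs sum 11, which forces (1,1) = 1.
2 is placed in column 2; hence (1,2) = 4.
Column 3 already has 4, so (1,3) = 2.
Row 3 already has 1, so (3,1) = 2.
Completed grid: 1 4 2 3 / 4 3 1 2 / 2 1 3 4 / 3 2 4 1.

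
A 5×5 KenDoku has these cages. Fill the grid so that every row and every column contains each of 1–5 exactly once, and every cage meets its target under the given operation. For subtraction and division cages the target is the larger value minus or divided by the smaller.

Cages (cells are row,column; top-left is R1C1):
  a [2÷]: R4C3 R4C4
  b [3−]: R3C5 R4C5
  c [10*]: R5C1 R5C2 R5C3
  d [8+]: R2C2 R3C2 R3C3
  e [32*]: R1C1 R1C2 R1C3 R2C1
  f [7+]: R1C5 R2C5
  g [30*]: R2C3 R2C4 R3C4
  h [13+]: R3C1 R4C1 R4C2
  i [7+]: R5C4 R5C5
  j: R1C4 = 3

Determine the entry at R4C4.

1

J is a freebie, leaving R1C4 = 3.
Cage e needs product 32, which forces R2C1 = 4.
4 is placed in column 1, leaving R3C1 = 5.
Row 3 now contains 5, which forces R3C4 = 2.
5 is placed in column 1; hence R4C1 = 3.
The 3 cells of cage g must have product 30; hence R2C3 = 3.
Column 4 already has 2; hence R2C4 = 5.
5 is placed in row 2, which forces R2C5 = 2.
Cage h has sum 13; hence R4C2 = 5.
Cage a's pair has quotient 2, leaving R4C3 = 2.
5 is placed in column 4, so R5C4 = 4.
Column 5 already has 2, which forces R5C5 = 3.
Cage f's pair has sum 7, which forces R1C5 = 5.
Row 2 already has 3, leaving R2C2 = 1.
The 3 cells of cage d must have sum 8; hence R3C2 = 3.
Cage d has sum 8, which forces R3C3 = 4.
4 is placed in row 3, leaving R3C5 = 1.
4 is placed in column 4, so R4C4 = 1.
Column 5 now contains 1; hence R4C5 = 4.
1 is placed in column 2, so R5C2 = 2.
Cage c needs product 10, which forces R5C3 = 5.
Cage e has product 32, leaving R1C1 = 2.
Column 2 now contains 2, which forces R1C2 = 4.
4 is placed in column 3, so R1C3 = 1.
Row 5 now contains 2, leaving R5C1 = 1.
Filled in: 2 4 1 3 5 / 4 1 3 5 2 / 5 3 4 2 1 / 3 5 2 1 4 / 1 2 5 4 3.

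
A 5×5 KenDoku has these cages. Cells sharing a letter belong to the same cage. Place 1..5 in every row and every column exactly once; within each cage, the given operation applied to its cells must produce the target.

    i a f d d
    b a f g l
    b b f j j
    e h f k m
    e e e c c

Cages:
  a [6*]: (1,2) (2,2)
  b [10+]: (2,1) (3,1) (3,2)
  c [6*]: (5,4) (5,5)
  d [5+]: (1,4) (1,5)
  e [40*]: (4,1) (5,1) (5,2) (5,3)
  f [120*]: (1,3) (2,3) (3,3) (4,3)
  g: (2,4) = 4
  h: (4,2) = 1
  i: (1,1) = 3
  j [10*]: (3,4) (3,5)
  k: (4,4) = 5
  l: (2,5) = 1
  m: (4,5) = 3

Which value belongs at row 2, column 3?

Cage i is given, so (1,1) = 3.
Row 1 now contains 3, leaving (1,2) = 2.
Column 2 already has 2; hence (2,2) = 3.
Cage g is given; hence (2,4) = 4.
Cage l is a single given cell; hence (2,5) = 1.
Cage h is a single given cell; hence (4,2) = 1.
K is a freebie, which forces (4,4) = 5.
Cage m is given; hence (4,5) = 3.
Column 5 already has 3, so (5,5) = 2.
Column 4 now contains 4; hence (1,4) = 1.
1 is placed in column 5, so (1,5) = 4.
The 3 cells of cage b must have sum 10, leaving (2,1) = 5.
Row 2 now contains 5; hence (2,3) = 2.
Cage b has sum 10, leaving (3,1) = 1.
The 3 cells of cage b must have sum 10, leaving (3,2) = 4.
The 4 cells of cage f must have product 120, which forces (3,3) = 3.
Column 4 already has 5, which forces (3,4) = 2.
Column 5 now contains 2, so (3,5) = 5.
Cage e needs product 40; hence (4,1) = 2.
2 is placed in column 3, so (4,3) = 4.
Column 1 already has 1; hence (5,1) = 4.
4 is placed in column 2; hence (5,2) = 5.
Row 5 now contains 5, so (5,3) = 1.
Row 5 already has 2, which forces (5,4) = 3.
Row 1 now contains 4; hence (1,3) = 5.
Completed grid: 3 2 5 1 4 / 5 3 2 4 1 / 1 4 3 2 5 / 2 1 4 5 3 / 4 5 1 3 2.

2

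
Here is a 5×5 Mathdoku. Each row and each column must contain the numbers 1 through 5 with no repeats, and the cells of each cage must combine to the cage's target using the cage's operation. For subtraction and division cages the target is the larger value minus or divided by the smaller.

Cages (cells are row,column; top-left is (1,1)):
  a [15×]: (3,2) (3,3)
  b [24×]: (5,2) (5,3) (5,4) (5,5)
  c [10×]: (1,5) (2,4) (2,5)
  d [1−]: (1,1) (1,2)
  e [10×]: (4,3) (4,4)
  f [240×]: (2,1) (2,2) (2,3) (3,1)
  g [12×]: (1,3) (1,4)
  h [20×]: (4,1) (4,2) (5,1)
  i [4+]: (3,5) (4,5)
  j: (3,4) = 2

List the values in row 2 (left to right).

Cage f has product 240, so (3,1) = 4.
J is a freebie; hence (3,4) = 2.
2 is placed in column 4, so (4,4) = 5.
Column 4 already has 5, which forces (2,4) = 1.
5 is placed in row 4, which forces (4,1) = 1.
The 3 cells of cage h must have product 20; hence (4,2) = 4.
5 is placed in row 4, leaving (4,3) = 2.
Row 4 already has 1, which forces (4,5) = 3.
The 3 cells of cage h must have product 20, so (5,1) = 5.
Column 1 now contains 5; hence (2,1) = 3.
The 4 cells of cage f must have product 240, leaving (2,2) = 5.
Cage f has product 240; hence (2,3) = 4.
5 is placed in row 2, which forces (2,5) = 2.
5 is placed in column 2, leaving (3,2) = 3.
Row 3 now contains 3; hence (3,3) = 5.
Column 5 already has 3; hence (3,5) = 1.
Column 5 now contains 1, leaving (5,5) = 4.
Column 1 now contains 3, which forces (1,1) = 2.
Cage d needs two cells with difference 1, leaving (1,2) = 1.
4 is placed in column 3, so (1,3) = 3.
The two cells of cage g must have product 12, leaving (1,4) = 4.
Column 5 already has 2, leaving (1,5) = 5.
Cage b needs product 24, which forces (5,2) = 2.
The 4 cells of cage b must have product 24, leaving (5,3) = 1.
Row 5 now contains 4; hence (5,4) = 3.
Filled in: 2 1 3 4 5 / 3 5 4 1 2 / 4 3 5 2 1 / 1 4 2 5 3 / 5 2 1 3 4.

3 5 4 1 2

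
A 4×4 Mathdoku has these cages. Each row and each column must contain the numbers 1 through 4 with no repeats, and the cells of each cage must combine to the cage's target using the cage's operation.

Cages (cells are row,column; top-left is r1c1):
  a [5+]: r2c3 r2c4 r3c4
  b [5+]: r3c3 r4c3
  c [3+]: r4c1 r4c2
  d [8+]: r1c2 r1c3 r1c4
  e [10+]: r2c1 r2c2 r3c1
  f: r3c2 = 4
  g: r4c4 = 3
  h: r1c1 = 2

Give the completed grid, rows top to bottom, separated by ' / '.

2 1 3 4 / 4 3 2 1 / 3 4 1 2 / 1 2 4 3

Cage h is given; hence r1c1 = 2.
Column 1 now contains 2; hence r2c1 = 4.
Row 2 already has 4, leaving r2c2 = 3.
3 is placed in row 2, so r2c4 = 1.
Column 1 already has 4, so r3c1 = 3.
Cage f is a single given cell, leaving r3c2 = 4.
1 is placed in column 4, so r3c4 = 2.
Column 1 now contains 2, which forces r4c1 = 1.
Row 4 already has 1, so r4c2 = 2.
Cage g is given, leaving r4c4 = 3.
Column 2 already has 4, which forces r1c2 = 1.
Cage d needs sum 8, so r1c3 = 3.
3 is placed in column 4; hence r1c4 = 4.
Row 2 now contains 1; hence r2c3 = 2.
2 is placed in row 3; hence r3c3 = 1.
3 is placed in row 4, which forces r4c3 = 4.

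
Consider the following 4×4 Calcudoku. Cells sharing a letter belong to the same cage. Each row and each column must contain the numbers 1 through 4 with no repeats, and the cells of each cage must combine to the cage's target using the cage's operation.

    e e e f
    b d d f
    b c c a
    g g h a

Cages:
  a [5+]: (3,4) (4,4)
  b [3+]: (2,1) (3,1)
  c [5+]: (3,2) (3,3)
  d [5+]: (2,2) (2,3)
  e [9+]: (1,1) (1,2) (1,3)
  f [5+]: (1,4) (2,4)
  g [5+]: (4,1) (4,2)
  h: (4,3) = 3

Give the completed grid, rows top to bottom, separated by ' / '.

Cage h is given, leaving (4,3) = 3.
Row 1 needs a 1, and only (1,4) is open for it.
Cage f's pair has sum 5, so (2,4) = 4.
The two cells of cage a must have sum 5; hence (3,4) = 3.
The two cells of cage a must have sum 5, leaving (4,4) = 2.
Cage d needs two cells with sum 5; hence (2,2) = 3.
Cage d needs two cells with sum 5, which forces (2,3) = 2.
Cage e needs sum 9; hence (1,1) = 3.
Cage e needs sum 9, leaving (1,2) = 2.
2 is placed in column 3, which forces (1,3) = 4.
2 is placed in row 2, so (2,1) = 1.
The two cells of cage b must have sum 3, leaving (3,1) = 2.
4 is placed in column 3, so (3,3) = 1.
Column 1 now contains 1, leaving (4,1) = 4.
Row 4 now contains 4, leaving (4,2) = 1.
Row 3 already has 1, leaving (3,2) = 4.

3 2 4 1 / 1 3 2 4 / 2 4 1 3 / 4 1 3 2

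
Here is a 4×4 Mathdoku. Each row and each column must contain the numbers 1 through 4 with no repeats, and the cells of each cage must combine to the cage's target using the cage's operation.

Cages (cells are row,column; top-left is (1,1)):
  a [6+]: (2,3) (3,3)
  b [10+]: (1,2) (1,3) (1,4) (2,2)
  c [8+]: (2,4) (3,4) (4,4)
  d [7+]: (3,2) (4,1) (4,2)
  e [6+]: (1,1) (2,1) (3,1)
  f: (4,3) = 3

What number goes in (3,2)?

Cage f is a single given cell, which forces (4,3) = 3.
The only place for 4 in column 1 is (4,1).
Row 4 now contains 4; hence (4,4) = 1.
Cage d has sum 7, which forces (3,2) = 1.
1 is placed in row 4, leaving (4,2) = 2.
Cage b needs sum 10, leaving (1,3) = 1.
Cage b needs sum 10, which forces (1,4) = 2.
Row 1 now contains 2, leaving (1,1) = 3.
Row 1 now contains 3, so (1,2) = 4.
Cage e has sum 6, which forces (2,1) = 1.
Column 2 now contains 4, leaving (2,2) = 3.
Row 2 already has 3, which forces (2,4) = 4.
The 3 cells of cage e must have sum 6; hence (3,1) = 2.
Row 3 already has 2; hence (3,3) = 4.
4 is placed in column 4, so (3,4) = 3.
Row 2 now contains 4, so (2,3) = 2.
Filled in: 3 4 1 2 / 1 3 2 4 / 2 1 4 3 / 4 2 3 1.

1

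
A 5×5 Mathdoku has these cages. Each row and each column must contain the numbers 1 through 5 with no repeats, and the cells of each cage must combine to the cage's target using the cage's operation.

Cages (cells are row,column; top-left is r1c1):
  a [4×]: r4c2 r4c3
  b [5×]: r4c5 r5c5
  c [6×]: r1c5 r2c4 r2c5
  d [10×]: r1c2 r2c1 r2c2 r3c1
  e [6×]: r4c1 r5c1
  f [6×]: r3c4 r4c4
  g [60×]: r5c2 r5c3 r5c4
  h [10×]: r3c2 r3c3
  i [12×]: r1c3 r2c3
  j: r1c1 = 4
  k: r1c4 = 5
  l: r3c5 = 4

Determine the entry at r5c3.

J is a freebie; hence r1c1 = 4.
Row 1 already has 4, leaving r1c3 = 3.
Cage k is given, so r1c4 = 5.
Column 3 already has 3, so r2c3 = 4.
Cage l is given, which forces r3c5 = 4.
4 is placed in column 3, so r4c3 = 1.
Row 4 already has 1, leaving r4c5 = 5.
4 is placed in column 3, so r5c3 = 5.
Column 5 now contains 5, so r5c5 = 1.
Column 5 already has 1; hence r1c5 = 2.
Cage c has product 6, leaving r2c4 = 1.
Cage c needs product 6, leaving r2c5 = 3.
Cage h needs two cells with product 10, which forces r3c2 = 5.
Column 3 now contains 5, so r3c3 = 2.
Row 3 already has 2, leaving r3c4 = 3.
Row 4 already has 1, so r4c2 = 4.
Column 4 already has 3, which forces r4c4 = 2.
Column 2 now contains 4; hence r5c2 = 3.
Column 4 already has 3; hence r5c4 = 4.
Row 1 now contains 2, leaving r1c2 = 1.
Cage d has product 10, leaving r2c1 = 5.
Column 2 already has 5, leaving r2c2 = 2.
Row 3 already has 2, which forces r3c1 = 1.
Row 4 now contains 2; hence r4c1 = 3.
Row 5 already has 3, which forces r5c1 = 2.
Filled in: 4 1 3 5 2 / 5 2 4 1 3 / 1 5 2 3 4 / 3 4 1 2 5 / 2 3 5 4 1.

5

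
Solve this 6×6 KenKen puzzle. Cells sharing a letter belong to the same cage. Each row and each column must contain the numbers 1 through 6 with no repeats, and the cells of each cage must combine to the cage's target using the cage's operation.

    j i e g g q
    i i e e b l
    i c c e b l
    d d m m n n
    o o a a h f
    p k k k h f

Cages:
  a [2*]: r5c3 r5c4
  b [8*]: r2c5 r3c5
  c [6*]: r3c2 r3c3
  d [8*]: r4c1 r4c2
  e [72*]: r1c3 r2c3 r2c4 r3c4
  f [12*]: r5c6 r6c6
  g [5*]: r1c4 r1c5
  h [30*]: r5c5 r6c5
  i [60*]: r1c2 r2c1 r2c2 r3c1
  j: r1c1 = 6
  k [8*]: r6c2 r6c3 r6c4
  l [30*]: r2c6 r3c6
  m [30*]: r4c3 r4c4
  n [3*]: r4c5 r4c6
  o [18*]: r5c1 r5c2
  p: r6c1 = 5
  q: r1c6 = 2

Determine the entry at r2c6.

Cage j is given, leaving r1c1 = 6.
Cage q is a single given cell; hence r1c6 = 2.
Column 1 now contains 6, leaving r5c1 = 3.
Row 5 already has 3, leaving r5c2 = 6.
Row 5 already has 6, so r5c5 = 5.
Row 5 already has 6, leaving r5c6 = 4.
P is a freebie, so r6c1 = 5.
Column 5 already has 5, leaving r6c5 = 6.
6 is placed in row 6; hence r6c6 = 3.
Cage g's pair has product 5; hence r1c4 = 5.
Column 5 already has 5, leaving r1c5 = 1.
Column 4 now contains 5; hence r4c4 = 6.
Cage n's pair has product 3, so r4c5 = 3.
3 is placed in column 6; hence r4c6 = 1.
Row 1 already has 5, which forces r1c2 = 3.
Row 1 already has 3, which forces r1c3 = 4.
Cage i has product 60, so r2c2 = 5.
Row 2 already has 5, which forces r2c6 = 6.
6 is placed in column 6, which forces r3c6 = 5.
Row 4 now contains 6, which forces r4c3 = 5.
Cage e needs product 72, leaving r2c3 = 3.
Cage e needs product 72, which forces r2c4 = 2.
Row 2 already has 2; hence r2c5 = 4.
Column 3 now contains 3, so r3c3 = 6.
The 4 cells of cage e must have product 72, which forces r3c4 = 3.
Column 5 already has 4; hence r3c5 = 2.
2 is placed in column 4; hence r5c4 = 1.
1 is placed in column 4; hence r6c4 = 4.
Row 2 now contains 4, so r2c1 = 1.
Cage i needs product 60, so r3c1 = 4.
Row 3 now contains 2; hence r3c2 = 1.
Column 1 now contains 4, leaving r4c1 = 2.
Row 4 already has 2, so r4c2 = 4.
1 is placed in row 5; hence r5c3 = 2.
Column 2 now contains 1, leaving r6c2 = 2.
2 is placed in column 3; hence r6c3 = 1.
Filled in: 6 3 4 5 1 2 / 1 5 3 2 4 6 / 4 1 6 3 2 5 / 2 4 5 6 3 1 / 3 6 2 1 5 4 / 5 2 1 4 6 3.

6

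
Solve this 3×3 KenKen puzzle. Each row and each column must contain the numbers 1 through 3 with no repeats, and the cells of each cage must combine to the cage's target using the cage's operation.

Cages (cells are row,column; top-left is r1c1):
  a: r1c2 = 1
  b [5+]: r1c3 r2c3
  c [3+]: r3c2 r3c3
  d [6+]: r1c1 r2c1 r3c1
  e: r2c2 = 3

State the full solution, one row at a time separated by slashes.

Cage a is given, which forces r1c2 = 1.
E is a freebie, which forces r2c2 = 3.
Row 2 now contains 3, which forces r2c3 = 2.
Column 2 now contains 1, leaving r3c2 = 2.
Column 3 already has 2, which forces r3c3 = 1.
Cage d needs sum 6; hence r1c1 = 2.
Column 3 already has 2; hence r1c3 = 3.
Row 2 now contains 2, leaving r2c1 = 1.
Row 3 already has 1, so r3c1 = 3.

2 1 3 / 1 3 2 / 3 2 1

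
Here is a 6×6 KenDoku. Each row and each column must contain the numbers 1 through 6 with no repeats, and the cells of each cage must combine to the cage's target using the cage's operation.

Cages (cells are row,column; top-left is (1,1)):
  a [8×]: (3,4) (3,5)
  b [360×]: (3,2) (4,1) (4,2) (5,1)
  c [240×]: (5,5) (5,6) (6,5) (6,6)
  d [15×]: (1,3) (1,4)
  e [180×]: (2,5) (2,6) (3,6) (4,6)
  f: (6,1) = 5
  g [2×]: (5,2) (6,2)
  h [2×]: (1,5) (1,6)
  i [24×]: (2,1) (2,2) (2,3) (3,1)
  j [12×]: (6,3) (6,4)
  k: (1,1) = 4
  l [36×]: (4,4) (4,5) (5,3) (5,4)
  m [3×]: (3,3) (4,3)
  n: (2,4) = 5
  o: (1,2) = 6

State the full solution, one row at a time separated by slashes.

Cage k is given; hence (1,1) = 4.
O is a freebie, which forces (1,2) = 6.
Cage n is given; hence (2,4) = 5.
Cage f is given, which forces (6,1) = 5.
Cage d's pair has product 15, which forces (1,3) = 5.
Column 4 now contains 5; hence (1,4) = 3.
Row 3 needs a 6, and only (3,6) is open for it.
Cage e needs product 180, leaving (4,6) = 5.
Cage b needs product 360, which forces (3,2) = 5.
5 is placed in row 4, so (4,2) = 4.
The 4 cells of cage c must have product 240; hence (5,5) = 5.
Row 2 needs a 4, and only (2,3) is open for it.
The only place for 1 in row 6 is (6,2).
Column 2 now contains 1, so (5,2) = 2.
Row 5 already has 2, which forces (5,6) = 4.
Column 2 already has 2; hence (2,2) = 3.
Cage e needs product 180, leaving (2,5) = 6.
Cage e has product 180, so (2,6) = 1.
Column 5 already has 6, which forces (6,5) = 4.
The two cells of cage h must have product 2; hence (1,5) = 1.
1 is placed in column 6, which forces (1,6) = 2.
Row 2 now contains 1, so (2,1) = 2.
Cage i has product 24, leaving (3,1) = 1.
1 is placed in row 3; hence (3,3) = 3.
Cage a needs two cells with product 8; hence (3,4) = 4.
Column 5 already has 4, which forces (3,5) = 2.
3 is placed in column 3, leaving (4,3) = 1.
2 is placed in column 5, so (4,5) = 3.
Column 3 already has 1; hence (5,3) = 6.
6 is placed in row 5, so (5,4) = 1.
Column 3 now contains 6; hence (6,3) = 2.
2 is placed in row 6, so (6,4) = 6.
The 4 cells of cage c must have product 240, leaving (6,6) = 3.
Row 4 already has 3, which forces (4,1) = 6.
6 is placed in column 4, leaving (4,4) = 2.
6 is placed in row 5, which forces (5,1) = 3.

4 6 5 3 1 2 / 2 3 4 5 6 1 / 1 5 3 4 2 6 / 6 4 1 2 3 5 / 3 2 6 1 5 4 / 5 1 2 6 4 3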